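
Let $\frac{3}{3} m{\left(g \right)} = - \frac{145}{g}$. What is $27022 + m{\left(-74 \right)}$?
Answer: $\frac{1999773}{74} \approx 27024.0$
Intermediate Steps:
$m{\left(g \right)} = - \frac{145}{g}$
$27022 + m{\left(-74 \right)} = 27022 - \frac{145}{-74} = 27022 - - \frac{145}{74} = 27022 + \frac{145}{74} = \frac{1999773}{74}$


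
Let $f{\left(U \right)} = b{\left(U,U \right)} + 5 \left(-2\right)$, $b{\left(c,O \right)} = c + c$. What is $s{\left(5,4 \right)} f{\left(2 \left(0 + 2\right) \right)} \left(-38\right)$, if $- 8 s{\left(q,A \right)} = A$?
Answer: $-38$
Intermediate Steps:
$b{\left(c,O \right)} = 2 c$
$f{\left(U \right)} = -10 + 2 U$ ($f{\left(U \right)} = 2 U + 5 \left(-2\right) = 2 U - 10 = -10 + 2 U$)
$s{\left(q,A \right)} = - \frac{A}{8}$
$s{\left(5,4 \right)} f{\left(2 \left(0 + 2\right) \right)} \left(-38\right) = \left(- \frac{1}{8}\right) 4 \left(-10 + 2 \cdot 2 \left(0 + 2\right)\right) \left(-38\right) = - \frac{-10 + 2 \cdot 2 \cdot 2}{2} \left(-38\right) = - \frac{-10 + 2 \cdot 4}{2} \left(-38\right) = - \frac{-10 + 8}{2} \left(-38\right) = \left(- \frac{1}{2}\right) \left(-2\right) \left(-38\right) = 1 \left(-38\right) = -38$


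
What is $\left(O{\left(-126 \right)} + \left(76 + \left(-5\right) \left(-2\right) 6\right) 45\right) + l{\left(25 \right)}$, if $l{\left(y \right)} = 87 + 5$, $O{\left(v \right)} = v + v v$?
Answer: $21962$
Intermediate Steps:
$O{\left(v \right)} = v + v^{2}$
$l{\left(y \right)} = 92$
$\left(O{\left(-126 \right)} + \left(76 + \left(-5\right) \left(-2\right) 6\right) 45\right) + l{\left(25 \right)} = \left(- 126 \left(1 - 126\right) + \left(76 + \left(-5\right) \left(-2\right) 6\right) 45\right) + 92 = \left(\left(-126\right) \left(-125\right) + \left(76 + 10 \cdot 6\right) 45\right) + 92 = \left(15750 + \left(76 + 60\right) 45\right) + 92 = \left(15750 + 136 \cdot 45\right) + 92 = \left(15750 + 6120\right) + 92 = 21870 + 92 = 21962$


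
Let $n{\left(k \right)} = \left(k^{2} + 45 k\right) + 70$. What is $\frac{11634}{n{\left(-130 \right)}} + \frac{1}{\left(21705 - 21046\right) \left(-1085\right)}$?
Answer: $\frac{831847339}{795096680} \approx 1.0462$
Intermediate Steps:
$n{\left(k \right)} = 70 + k^{2} + 45 k$
$\frac{11634}{n{\left(-130 \right)}} + \frac{1}{\left(21705 - 21046\right) \left(-1085\right)} = \frac{11634}{70 + \left(-130\right)^{2} + 45 \left(-130\right)} + \frac{1}{\left(21705 - 21046\right) \left(-1085\right)} = \frac{11634}{70 + 16900 - 5850} + \frac{1}{659} \left(- \frac{1}{1085}\right) = \frac{11634}{11120} + \frac{1}{659} \left(- \frac{1}{1085}\right) = 11634 \cdot \frac{1}{11120} - \frac{1}{715015} = \frac{5817}{5560} - \frac{1}{715015} = \frac{831847339}{795096680}$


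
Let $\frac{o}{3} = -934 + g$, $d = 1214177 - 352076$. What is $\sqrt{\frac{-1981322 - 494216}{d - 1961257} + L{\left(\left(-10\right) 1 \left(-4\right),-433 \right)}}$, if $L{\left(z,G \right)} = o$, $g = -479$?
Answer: $\frac{i \sqrt{1279650260486594}}{549578} \approx 65.09 i$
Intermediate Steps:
$d = 862101$
$o = -4239$ ($o = 3 \left(-934 - 479\right) = 3 \left(-1413\right) = -4239$)
$L{\left(z,G \right)} = -4239$
$\sqrt{\frac{-1981322 - 494216}{d - 1961257} + L{\left(\left(-10\right) 1 \left(-4\right),-433 \right)}} = \sqrt{\frac{-1981322 - 494216}{862101 - 1961257} - 4239} = \sqrt{- \frac{2475538}{-1099156} - 4239} = \sqrt{\left(-2475538\right) \left(- \frac{1}{1099156}\right) - 4239} = \sqrt{\frac{1237769}{549578} - 4239} = \sqrt{- \frac{2328423373}{549578}} = \frac{i \sqrt{1279650260486594}}{549578}$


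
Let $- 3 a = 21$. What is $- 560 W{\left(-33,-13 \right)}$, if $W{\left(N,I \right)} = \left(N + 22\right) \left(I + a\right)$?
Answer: $-123200$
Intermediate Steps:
$a = -7$ ($a = \left(- \frac{1}{3}\right) 21 = -7$)
$W{\left(N,I \right)} = \left(-7 + I\right) \left(22 + N\right)$ ($W{\left(N,I \right)} = \left(N + 22\right) \left(I - 7\right) = \left(22 + N\right) \left(-7 + I\right) = \left(-7 + I\right) \left(22 + N\right)$)
$- 560 W{\left(-33,-13 \right)} = - 560 \left(-154 - -231 + 22 \left(-13\right) - -429\right) = - 560 \left(-154 + 231 - 286 + 429\right) = \left(-560\right) 220 = -123200$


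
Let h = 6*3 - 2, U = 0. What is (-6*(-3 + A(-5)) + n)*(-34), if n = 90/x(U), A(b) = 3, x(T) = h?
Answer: -765/4 ≈ -191.25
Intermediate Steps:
h = 16 (h = 18 - 2 = 16)
x(T) = 16
n = 45/8 (n = 90/16 = 90*(1/16) = 45/8 ≈ 5.6250)
(-6*(-3 + A(-5)) + n)*(-34) = (-6*(-3 + 3) + 45/8)*(-34) = (-6*0 + 45/8)*(-34) = (0 + 45/8)*(-34) = (45/8)*(-34) = -765/4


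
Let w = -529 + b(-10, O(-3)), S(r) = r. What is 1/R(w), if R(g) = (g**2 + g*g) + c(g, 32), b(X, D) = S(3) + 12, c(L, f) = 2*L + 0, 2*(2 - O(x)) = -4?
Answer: 1/527364 ≈ 1.8962e-6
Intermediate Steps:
O(x) = 4 (O(x) = 2 - 1/2*(-4) = 2 + 2 = 4)
c(L, f) = 2*L
b(X, D) = 15 (b(X, D) = 3 + 12 = 15)
w = -514 (w = -529 + 15 = -514)
R(g) = 2*g + 2*g**2 (R(g) = (g**2 + g*g) + 2*g = (g**2 + g**2) + 2*g = 2*g**2 + 2*g = 2*g + 2*g**2)
1/R(w) = 1/(2*(-514)*(1 - 514)) = 1/(2*(-514)*(-513)) = 1/527364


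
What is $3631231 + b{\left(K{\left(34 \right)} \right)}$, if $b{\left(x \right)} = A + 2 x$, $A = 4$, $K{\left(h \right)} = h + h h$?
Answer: $3633615$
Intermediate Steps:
$K{\left(h \right)} = h + h^{2}$
$b{\left(x \right)} = 4 + 2 x$
$3631231 + b{\left(K{\left(34 \right)} \right)} = 3631231 + \left(4 + 2 \cdot 34 \left(1 + 34\right)\right) = 3631231 + \left(4 + 2 \cdot 34 \cdot 35\right) = 3631231 + \left(4 + 2 \cdot 1190\right) = 3631231 + \left(4 + 2380\right) = 3631231 + 2384 = 3633615$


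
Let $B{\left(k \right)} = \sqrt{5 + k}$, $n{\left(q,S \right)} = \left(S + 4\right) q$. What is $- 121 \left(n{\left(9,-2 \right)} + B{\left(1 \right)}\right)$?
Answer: $-2178 - 121 \sqrt{6} \approx -2474.4$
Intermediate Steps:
$n{\left(q,S \right)} = q \left(4 + S\right)$ ($n{\left(q,S \right)} = \left(4 + S\right) q = q \left(4 + S\right)$)
$- 121 \left(n{\left(9,-2 \right)} + B{\left(1 \right)}\right) = - 121 \left(9 \left(4 - 2\right) + \sqrt{5 + 1}\right) = - 121 \left(9 \cdot 2 + \sqrt{6}\right) = - 121 \left(18 + \sqrt{6}\right) = -2178 - 121 \sqrt{6}$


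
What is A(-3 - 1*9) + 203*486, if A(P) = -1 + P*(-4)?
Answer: 98705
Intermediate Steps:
A(P) = -1 - 4*P
A(-3 - 1*9) + 203*486 = (-1 - 4*(-3 - 1*9)) + 203*486 = (-1 - 4*(-3 - 9)) + 98658 = (-1 - 4*(-12)) + 98658 = (-1 + 48) + 98658 = 47 + 98658 = 98705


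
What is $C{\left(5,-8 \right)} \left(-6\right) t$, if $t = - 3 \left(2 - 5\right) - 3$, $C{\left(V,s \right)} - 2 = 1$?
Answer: $-108$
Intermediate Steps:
$C{\left(V,s \right)} = 3$ ($C{\left(V,s \right)} = 2 + 1 = 3$)
$t = 6$ ($t = \left(-3\right) \left(-3\right) - 3 = 9 - 3 = 6$)
$C{\left(5,-8 \right)} \left(-6\right) t = 3 \left(-6\right) 6 = \left(-18\right) 6 = -108$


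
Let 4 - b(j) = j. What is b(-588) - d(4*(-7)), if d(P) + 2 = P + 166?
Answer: 456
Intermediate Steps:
b(j) = 4 - j
d(P) = 164 + P (d(P) = -2 + (P + 166) = -2 + (166 + P) = 164 + P)
b(-588) - d(4*(-7)) = (4 - 1*(-588)) - (164 + 4*(-7)) = (4 + 588) - (164 - 28) = 592 - 1*136 = 592 - 136 = 456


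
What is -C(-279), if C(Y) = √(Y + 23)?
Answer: -16*I ≈ -16.0*I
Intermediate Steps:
C(Y) = √(23 + Y)
-C(-279) = -√(23 - 279) = -√(-256) = -16*I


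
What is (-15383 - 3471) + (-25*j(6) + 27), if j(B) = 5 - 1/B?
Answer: -113687/6 ≈ -18948.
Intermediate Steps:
(-15383 - 3471) + (-25*j(6) + 27) = (-15383 - 3471) + (-25*(5 - 1/6) + 27) = -18854 + (-25*(5 - 1*⅙) + 27) = -18854 + (-25*(5 - ⅙) + 27) = -18854 + (-25*29/6 + 27) = -18854 + (-725/6 + 27) = -18854 - 563/6 = -113687/6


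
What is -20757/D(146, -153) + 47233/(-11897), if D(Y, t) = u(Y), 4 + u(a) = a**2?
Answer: -11293475/2284224 ≈ -4.9441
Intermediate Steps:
u(a) = -4 + a**2
D(Y, t) = -4 + Y**2
-20757/D(146, -153) + 47233/(-11897) = -20757/(-4 + 146**2) + 47233/(-11897) = -20757/(-4 + 21316) + 47233*(-1/11897) = -20757/21312 - 47233/11897 = -20757*1/21312 - 47233/11897 = -187/192 - 47233/11897 = -11293475/2284224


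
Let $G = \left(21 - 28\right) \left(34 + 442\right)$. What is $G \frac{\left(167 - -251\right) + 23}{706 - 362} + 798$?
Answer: $- \frac{298725}{86} \approx -3473.5$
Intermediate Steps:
$G = -3332$ ($G = \left(-7\right) 476 = -3332$)
$G \frac{\left(167 - -251\right) + 23}{706 - 362} + 798 = - 3332 \frac{\left(167 - -251\right) + 23}{706 - 362} + 798 = - 3332 \frac{\left(167 + 251\right) + 23}{344} + 798 = - 3332 \left(418 + 23\right) \frac{1}{344} + 798 = - 3332 \cdot 441 \cdot \frac{1}{344} + 798 = \left(-3332\right) \frac{441}{344} + 798 = - \frac{367353}{86} + 798 = - \frac{298725}{86}$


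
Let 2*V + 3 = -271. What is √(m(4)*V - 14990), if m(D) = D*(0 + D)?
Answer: 11*I*√142 ≈ 131.08*I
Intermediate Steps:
V = -137 (V = -3/2 + (½)*(-271) = -3/2 - 271/2 = -137)
m(D) = D² (m(D) = D*D = D²)
√(m(4)*V - 14990) = √(4²*(-137) - 14990) = √(16*(-137) - 14990) = √(-2192 - 14990) = √(-17182) = 11*I*√142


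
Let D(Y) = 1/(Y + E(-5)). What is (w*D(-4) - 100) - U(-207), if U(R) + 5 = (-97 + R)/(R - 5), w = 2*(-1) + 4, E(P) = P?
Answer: -46105/477 ≈ -96.656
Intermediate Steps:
w = 2 (w = -2 + 4 = 2)
D(Y) = 1/(-5 + Y) (D(Y) = 1/(Y - 5) = 1/(-5 + Y))
U(R) = -5 + (-97 + R)/(-5 + R) (U(R) = -5 + (-97 + R)/(R - 5) = -5 + (-97 + R)/(-5 + R))
(w*D(-4) - 100) - U(-207) = (2/(-5 - 4) - 100) - 4*(-18 - 1*(-207))/(-5 - 207) = (2/(-9) - 100) - 4*(-18 + 207)/(-212) = (2*(-⅑) - 100) - 4*(-1)*189/212 = (-2/9 - 100) - 1*(-189/53) = -902/9 + 189/53 = -46105/477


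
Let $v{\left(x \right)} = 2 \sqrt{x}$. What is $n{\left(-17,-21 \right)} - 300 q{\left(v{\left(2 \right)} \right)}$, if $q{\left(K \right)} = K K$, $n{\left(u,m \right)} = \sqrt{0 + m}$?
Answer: $-2400 + i \sqrt{21} \approx -2400.0 + 4.5826 i$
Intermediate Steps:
$n{\left(u,m \right)} = \sqrt{m}$
$q{\left(K \right)} = K^{2}$
$n{\left(-17,-21 \right)} - 300 q{\left(v{\left(2 \right)} \right)} = \sqrt{-21} - 300 \left(2 \sqrt{2}\right)^{2} = i \sqrt{21} - 2400 = -2400 + i \sqrt{21}$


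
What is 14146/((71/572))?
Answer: 8091512/71 ≈ 1.1397e+5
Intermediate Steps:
14146/((71/572)) = 14146/((71*(1/572))) = 14146/(71/572) = 14146*(572/71) = 8091512/71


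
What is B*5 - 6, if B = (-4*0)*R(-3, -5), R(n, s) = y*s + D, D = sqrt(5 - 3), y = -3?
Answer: -6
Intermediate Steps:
D = sqrt(2) ≈ 1.4142
R(n, s) = sqrt(2) - 3*s (R(n, s) = -3*s + sqrt(2) = sqrt(2) - 3*s)
B = 0 (B = (-4*0)*(sqrt(2) - 3*(-5)) = 0*(sqrt(2) + 15) = 0*(15 + sqrt(2)) = 0)
B*5 - 6 = 0*5 - 6 = 0 - 6 = -6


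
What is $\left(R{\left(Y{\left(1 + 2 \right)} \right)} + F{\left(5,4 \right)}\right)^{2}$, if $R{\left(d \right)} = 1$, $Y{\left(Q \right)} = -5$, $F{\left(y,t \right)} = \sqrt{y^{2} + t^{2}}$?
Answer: $\left(1 + \sqrt{41}\right)^{2} \approx 54.806$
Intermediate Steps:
$F{\left(y,t \right)} = \sqrt{t^{2} + y^{2}}$
$\left(R{\left(Y{\left(1 + 2 \right)} \right)} + F{\left(5,4 \right)}\right)^{2} = \left(1 + \sqrt{4^{2} + 5^{2}}\right)^{2} = \left(1 + \sqrt{16 + 25}\right)^{2} = \left(1 + \sqrt{41}\right)^{2}$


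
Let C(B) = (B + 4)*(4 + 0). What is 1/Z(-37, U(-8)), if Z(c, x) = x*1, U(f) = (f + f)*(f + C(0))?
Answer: -1/128 ≈ -0.0078125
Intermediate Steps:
C(B) = 16 + 4*B (C(B) = (4 + B)*4 = 16 + 4*B)
U(f) = 2*f*(16 + f) (U(f) = (f + f)*(f + (16 + 4*0)) = (2*f)*(f + (16 + 0)) = (2*f)*(f + 16) = (2*f)*(16 + f) = 2*f*(16 + f))
Z(c, x) = x
1/Z(-37, U(-8)) = 1/(2*(-8)*(16 - 8)) = 1/(2*(-8)*8) = 1/(-128) = -1/128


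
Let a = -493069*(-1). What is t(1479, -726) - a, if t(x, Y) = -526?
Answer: -493595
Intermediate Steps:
a = 493069
t(1479, -726) - a = -526 - 1*493069 = -526 - 493069 = -493595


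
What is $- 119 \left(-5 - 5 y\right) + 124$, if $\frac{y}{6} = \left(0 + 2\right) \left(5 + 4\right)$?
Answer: $64979$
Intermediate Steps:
$y = 108$ ($y = 6 \left(0 + 2\right) \left(5 + 4\right) = 6 \cdot 2 \cdot 9 = 6 \cdot 18 = 108$)
$- 119 \left(-5 - 5 y\right) + 124 = - 119 \left(-5 - 540\right) + 124 = \left(-119\right) \left(-545\right) + 124 = 64855 + 124 = 64979$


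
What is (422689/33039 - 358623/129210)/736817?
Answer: 14255700131/1048483023889410 ≈ 1.3596e-5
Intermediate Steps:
(422689/33039 - 358623/129210)/736817 = (422689*(1/33039) - 358623*1/129210)*(1/736817) = (422689/33039 - 119541/43070)*(1/736817) = (14255700131/1422989730)*(1/736817) = 14255700131/1048483023889410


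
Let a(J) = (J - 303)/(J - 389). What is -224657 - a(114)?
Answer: -61780864/275 ≈ -2.2466e+5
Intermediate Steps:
a(J) = (-303 + J)/(-389 + J)
-224657 - a(114) = -224657 - (-303 + 114)/(-389 + 114) = -224657 - (-189)/(-275) = -224657 - (-1)*(-189)/275 = -224657 - 1*189/275 = -224657 - 189/275 = -61780864/275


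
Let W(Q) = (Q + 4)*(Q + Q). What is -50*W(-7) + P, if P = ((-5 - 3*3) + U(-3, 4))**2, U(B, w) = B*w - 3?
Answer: -1259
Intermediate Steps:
W(Q) = 2*Q*(4 + Q) (W(Q) = (4 + Q)*(2*Q) = 2*Q*(4 + Q))
U(B, w) = -3 + B*w
P = 841 (P = ((-5 - 3*3) + (-3 - 3*4))**2 = ((-5 - 9) + (-3 - 12))**2 = (-14 - 15)**2 = (-29)**2 = 841)
-50*W(-7) + P = -100*(-7)*(4 - 7) + 841 = -100*(-7)*(-3) + 841 = -50*42 + 841 = -2100 + 841 = -1259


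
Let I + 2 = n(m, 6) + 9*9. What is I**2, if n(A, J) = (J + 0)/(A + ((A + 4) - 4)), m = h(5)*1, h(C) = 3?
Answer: 6400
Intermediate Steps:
m = 3 (m = 3*1 = 3)
n(A, J) = J/(2*A) (n(A, J) = J/(A + ((4 + A) - 4)) = J/(A + A) = J/((2*A)) = J*(1/(2*A)) = J/(2*A))
I = 80 (I = -2 + ((1/2)*6/3 + 9*9) = -2 + ((1/2)*6*(1/3) + 81) = -2 + (1 + 81) = -2 + 82 = 80)
I**2 = 80**2 = 6400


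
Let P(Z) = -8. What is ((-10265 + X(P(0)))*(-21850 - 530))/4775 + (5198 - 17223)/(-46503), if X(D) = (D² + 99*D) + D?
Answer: 2289841339303/44410365 ≈ 51561.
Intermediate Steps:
X(D) = D² + 100*D
((-10265 + X(P(0)))*(-21850 - 530))/4775 + (5198 - 17223)/(-46503) = ((-10265 - 8*(100 - 8))*(-21850 - 530))/4775 + (5198 - 17223)/(-46503) = ((-10265 - 8*92)*(-22380))*(1/4775) - 12025*(-1/46503) = ((-10265 - 736)*(-22380))*(1/4775) + 12025/46503 = -11001*(-22380)*(1/4775) + 12025/46503 = 246202380*(1/4775) + 12025/46503 = 49240476/955 + 12025/46503 = 2289841339303/44410365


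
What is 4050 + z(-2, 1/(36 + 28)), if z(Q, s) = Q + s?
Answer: 259073/64 ≈ 4048.0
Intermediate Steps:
4050 + z(-2, 1/(36 + 28)) = 4050 + (-2 + 1/(36 + 28)) = 4050 + (-2 + 1/64) = 4050 - 127/64 = 259073/64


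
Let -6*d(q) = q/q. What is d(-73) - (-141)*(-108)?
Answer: -91369/6 ≈ -15228.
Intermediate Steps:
d(q) = -1/6 (d(q) = -q/(6*q) = -1/6*1 = -1/6)
d(-73) - (-141)*(-108) = -1/6 - (-141)*(-108) = -1/6 - 1*15228 = -1/6 - 15228 = -91369/6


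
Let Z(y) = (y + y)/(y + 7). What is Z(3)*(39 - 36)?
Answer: 9/5 ≈ 1.8000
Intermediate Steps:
Z(y) = 2*y/(7 + y) (Z(y) = (2*y)/(7 + y) = 2*y/(7 + y))
Z(3)*(39 - 36) = (2*3/(7 + 3))*(39 - 36) = (2*3/10)*3 = (2*3*(⅒))*3 = (⅗)*3 = 9/5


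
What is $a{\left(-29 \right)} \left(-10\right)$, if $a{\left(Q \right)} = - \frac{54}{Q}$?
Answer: $- \frac{540}{29} \approx -18.621$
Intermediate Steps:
$a{\left(-29 \right)} \left(-10\right) = - \frac{54}{-29} \left(-10\right) = \left(-54\right) \left(- \frac{1}{29}\right) \left(-10\right) = \frac{54}{29} \left(-10\right) = - \frac{540}{29}$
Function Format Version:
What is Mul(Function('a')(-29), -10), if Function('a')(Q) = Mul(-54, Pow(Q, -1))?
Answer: Rational(-540, 29) ≈ -18.621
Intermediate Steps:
Mul(Function('a')(-29), -10) = Mul(Mul(-54, Pow(-29, -1)), -10) = Mul(Mul(-54, Rational(-1, 29)), -10) = Mul(Rational(54, 29), -10) = Rational(-540, 29)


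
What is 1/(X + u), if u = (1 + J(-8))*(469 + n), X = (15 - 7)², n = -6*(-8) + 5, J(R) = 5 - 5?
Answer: 1/586 ≈ 0.0017065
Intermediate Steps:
J(R) = 0
n = 53 (n = 48 + 5 = 53)
X = 64 (X = 8² = 64)
u = 522 (u = (1 + 0)*(469 + 53) = 1*522 = 522)
1/(X + u) = 1/(64 + 522) = 1/586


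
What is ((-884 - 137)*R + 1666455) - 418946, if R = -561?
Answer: 1820290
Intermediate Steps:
((-884 - 137)*R + 1666455) - 418946 = ((-884 - 137)*(-561) + 1666455) - 418946 = (-1021*(-561) + 1666455) - 418946 = (572781 + 1666455) - 418946 = 2239236 - 418946 = 1820290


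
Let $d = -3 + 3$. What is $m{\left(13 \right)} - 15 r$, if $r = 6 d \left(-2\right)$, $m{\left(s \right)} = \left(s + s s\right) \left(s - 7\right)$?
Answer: $1092$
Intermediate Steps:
$m{\left(s \right)} = \left(-7 + s\right) \left(s + s^{2}\right)$ ($m{\left(s \right)} = \left(s + s^{2}\right) \left(-7 + s\right) = \left(-7 + s\right) \left(s + s^{2}\right)$)
$d = 0$
$r = 0$ ($r = 6 \cdot 0 \left(-2\right) = 0 \left(-2\right) = 0$)
$m{\left(13 \right)} - 15 r = 13 \left(-7 + 13^{2} - 78\right) - 0 = 13 \left(-7 + 169 - 78\right) + 0 = 13 \cdot 84 + 0 = 1092 + 0 = 1092$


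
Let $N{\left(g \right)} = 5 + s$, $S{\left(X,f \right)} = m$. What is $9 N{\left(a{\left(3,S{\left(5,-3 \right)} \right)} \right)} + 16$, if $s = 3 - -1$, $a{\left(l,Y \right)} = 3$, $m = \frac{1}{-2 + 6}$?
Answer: $97$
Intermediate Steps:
$m = \frac{1}{4} \approx 0.25$
$S{\left(X,f \right)} = \frac{1}{4}$
$s = 4$ ($s = 3 + 1 = 4$)
$N{\left(g \right)} = 9$ ($N{\left(g \right)} = 5 + 4 = 9$)
$9 N{\left(a{\left(3,S{\left(5,-3 \right)} \right)} \right)} + 16 = 9 \cdot 9 + 16 = 81 + 16 = 97$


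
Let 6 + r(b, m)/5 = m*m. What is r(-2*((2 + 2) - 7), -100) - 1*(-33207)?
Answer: 83177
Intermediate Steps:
r(b, m) = -30 + 5*m² (r(b, m) = -30 + 5*(m*m) = -30 + 5*m²)
r(-2*((2 + 2) - 7), -100) - 1*(-33207) = (-30 + 5*(-100)²) - 1*(-33207) = (-30 + 5*10000) + 33207 = (-30 + 50000) + 33207 = 49970 + 33207 = 83177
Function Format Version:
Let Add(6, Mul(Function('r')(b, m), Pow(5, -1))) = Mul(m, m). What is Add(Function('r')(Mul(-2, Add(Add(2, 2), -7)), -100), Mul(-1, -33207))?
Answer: 83177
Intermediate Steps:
Function('r')(b, m) = Add(-30, Mul(5, Pow(m, 2))) (Function('r')(b, m) = Add(-30, Mul(5, Mul(m, m))) = Add(-30, Mul(5, Pow(m, 2))))
Add(Function('r')(Mul(-2, Add(Add(2, 2), -7)), -100), Mul(-1, -33207)) = Add(Add(-30, Mul(5, Pow(-100, 2))), Mul(-1, -33207)) = Add(Add(-30, Mul(5, 10000)), 33207) = Add(Add(-30, 50000), 33207) = Add(49970, 33207) = 83177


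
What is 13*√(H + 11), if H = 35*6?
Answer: 13*√221 ≈ 193.26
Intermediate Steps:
H = 210
13*√(H + 11) = 13*√(210 + 11) = 13*√221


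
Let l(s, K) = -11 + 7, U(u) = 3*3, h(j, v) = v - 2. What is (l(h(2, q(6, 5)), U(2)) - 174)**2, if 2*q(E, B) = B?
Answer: 31684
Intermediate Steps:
q(E, B) = B/2
h(j, v) = -2 + v
U(u) = 9
l(s, K) = -4
(l(h(2, q(6, 5)), U(2)) - 174)**2 = (-4 - 174)**2 = (-178)**2 = 31684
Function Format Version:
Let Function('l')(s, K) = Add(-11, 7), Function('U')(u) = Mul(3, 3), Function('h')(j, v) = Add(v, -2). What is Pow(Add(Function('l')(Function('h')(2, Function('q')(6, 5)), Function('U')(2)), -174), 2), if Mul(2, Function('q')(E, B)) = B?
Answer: 31684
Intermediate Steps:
Function('q')(E, B) = Mul(Rational(1, 2), B)
Function('h')(j, v) = Add(-2, v)
Function('U')(u) = 9
Function('l')(s, K) = -4
Pow(Add(Function('l')(Function('h')(2, Function('q')(6, 5)), Function('U')(2)), -174), 2) = Pow(Add(-4, -174), 2) = Pow(-178, 2) = 31684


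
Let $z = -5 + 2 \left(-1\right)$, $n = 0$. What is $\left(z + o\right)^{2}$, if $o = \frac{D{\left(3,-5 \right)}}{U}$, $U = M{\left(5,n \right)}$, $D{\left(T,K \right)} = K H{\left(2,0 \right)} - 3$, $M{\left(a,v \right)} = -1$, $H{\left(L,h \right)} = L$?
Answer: $36$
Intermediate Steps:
$D{\left(T,K \right)} = -3 + 2 K$ ($D{\left(T,K \right)} = K 2 - 3 = 2 K - 3 = -3 + 2 K$)
$U = -1$
$o = 13$ ($o = \frac{-3 + 2 \left(-5\right)}{-1} = \left(-3 - 10\right) \left(-1\right) = \left(-13\right) \left(-1\right) = 13$)
$z = -7$ ($z = -5 - 2 = -7$)
$\left(z + o\right)^{2} = \left(-7 + 13\right)^{2} = 6^{2} = 36$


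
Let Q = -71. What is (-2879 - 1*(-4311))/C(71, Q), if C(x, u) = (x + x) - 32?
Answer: 716/55 ≈ 13.018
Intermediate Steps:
C(x, u) = -32 + 2*x (C(x, u) = 2*x - 32 = -32 + 2*x)
(-2879 - 1*(-4311))/C(71, Q) = (-2879 - 1*(-4311))/(-32 + 2*71) = (-2879 + 4311)/(-32 + 142) = 1432/110 = 1432*(1/110) = 716/55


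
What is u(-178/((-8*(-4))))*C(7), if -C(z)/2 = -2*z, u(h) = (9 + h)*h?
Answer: -34265/64 ≈ -535.39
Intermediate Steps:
u(h) = h*(9 + h)
C(z) = 4*z (C(z) = -(-4)*z = 4*z)
u(-178/((-8*(-4))))*C(7) = ((-178/((-8*(-4))))*(9 - 178/((-8*(-4)))))*(4*7) = ((-178/32)*(9 - 178/32))*28 = ((-178*1/32)*(9 - 178*1/32))*28 = -89*(9 - 89/16)/16*28 = -89/16*55/16*28 = -4895/256*28 = -34265/64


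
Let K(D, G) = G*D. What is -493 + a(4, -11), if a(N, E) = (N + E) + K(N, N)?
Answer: -484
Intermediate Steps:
K(D, G) = D*G
a(N, E) = E + N + N**2 (a(N, E) = (N + E) + N*N = (E + N) + N**2 = E + N + N**2)
-493 + a(4, -11) = -493 + (-11 + 4 + 4**2) = -493 + (-11 + 4 + 16) = -493 + 9 = -484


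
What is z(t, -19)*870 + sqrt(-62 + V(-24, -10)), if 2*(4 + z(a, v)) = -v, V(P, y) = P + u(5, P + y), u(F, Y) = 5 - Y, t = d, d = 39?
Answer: 4785 + I*sqrt(47) ≈ 4785.0 + 6.8557*I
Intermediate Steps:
t = 39
V(P, y) = 5 - y (V(P, y) = P + (5 - (P + y)) = P + (5 + (-P - y)) = P + (5 - P - y) = 5 - y)
z(a, v) = -4 - v/2 (z(a, v) = -4 + (-v)/2 = -4 - v/2)
z(t, -19)*870 + sqrt(-62 + V(-24, -10)) = (-4 - 1/2*(-19))*870 + sqrt(-62 + (5 - 1*(-10))) = (-4 + 19/2)*870 + sqrt(-62 + (5 + 10)) = (11/2)*870 + sqrt(-62 + 15) = 4785 + sqrt(-47) = 4785 + I*sqrt(47)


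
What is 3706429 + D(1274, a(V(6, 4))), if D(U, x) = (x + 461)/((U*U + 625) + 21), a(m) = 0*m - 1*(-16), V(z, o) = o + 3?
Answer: 6018210309215/1623722 ≈ 3.7064e+6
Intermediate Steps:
V(z, o) = 3 + o
a(m) = 16 (a(m) = 0 + 16 = 16)
D(U, x) = (461 + x)/(646 + U**2) (D(U, x) = (461 + x)/((U**2 + 625) + 21) = (461 + x)/((625 + U**2) + 21) = (461 + x)/(646 + U**2))
3706429 + D(1274, a(V(6, 4))) = 3706429 + (461 + 16)/(646 + 1274**2) = 3706429 + 477/(646 + 1623076) = 3706429 + 477/1623722 = 6018210309215/1623722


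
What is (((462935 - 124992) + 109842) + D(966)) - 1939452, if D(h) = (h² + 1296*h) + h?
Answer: 694391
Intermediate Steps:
D(h) = h² + 1297*h
(((462935 - 124992) + 109842) + D(966)) - 1939452 = (((462935 - 124992) + 109842) + 966*(1297 + 966)) - 1939452 = ((337943 + 109842) + 966*2263) - 1939452 = (447785 + 2186058) - 1939452 = 2633843 - 1939452 = 694391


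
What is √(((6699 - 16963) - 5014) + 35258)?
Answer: 6*√555 ≈ 141.35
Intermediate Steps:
√(((6699 - 16963) - 5014) + 35258) = √((-10264 - 5014) + 35258) = √(-15278 + 35258) = √19980 = 6*√555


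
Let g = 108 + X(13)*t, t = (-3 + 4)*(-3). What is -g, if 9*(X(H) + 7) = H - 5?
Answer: -379/3 ≈ -126.33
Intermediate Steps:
t = -3 (t = 1*(-3) = -3)
X(H) = -68/9 + H/9 (X(H) = -7 + (H - 5)/9 = -7 + (-5 + H)/9 = -7 + (-5/9 + H/9) = -68/9 + H/9)
g = 379/3 (g = 108 + (-68/9 + (⅑)*13)*(-3) = 108 + (-68/9 + 13/9)*(-3) = 108 - 55/9*(-3) = 108 + 55/3 = 379/3 ≈ 126.33)
-g = -1*379/3 = -379/3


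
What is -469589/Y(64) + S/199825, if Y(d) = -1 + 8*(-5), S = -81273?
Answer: 93832289732/8192825 ≈ 11453.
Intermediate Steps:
Y(d) = -41 (Y(d) = -1 - 40 = -41)
-469589/Y(64) + S/199825 = -469589/(-41) - 81273/199825 = -469589*(-1/41) - 81273*1/199825 = 469589/41 - 81273/199825 = 93832289732/8192825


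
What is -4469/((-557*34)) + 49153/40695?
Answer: 1112725469/770681910 ≈ 1.4438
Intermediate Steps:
-4469/((-557*34)) + 49153/40695 = -4469/(-18938) + 49153*(1/40695) = -4469*(-1/18938) + 49153/40695 = 4469/18938 + 49153/40695 = 1112725469/770681910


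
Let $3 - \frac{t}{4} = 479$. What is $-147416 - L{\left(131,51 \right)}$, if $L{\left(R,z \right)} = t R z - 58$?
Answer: $12573266$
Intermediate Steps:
$t = -1904$ ($t = 12 - 1916 = -1904$)
$L{\left(R,z \right)} = -58 - 1904 R z$ ($L{\left(R,z \right)} = - 1904 R z - 58 = -58 - 1904 R z$)
$-147416 - L{\left(131,51 \right)} = -147416 - \left(-58 - 249424 \cdot 51\right) = -147416 - \left(-58 - 12720624\right) = -147416 - -12720682 = -147416 + 12720682 = 12573266$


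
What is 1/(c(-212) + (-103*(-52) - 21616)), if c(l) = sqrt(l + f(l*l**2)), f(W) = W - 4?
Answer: -4065/68478986 - 7*I*sqrt(48614)/136957972 ≈ -5.9361e-5 - 1.1269e-5*I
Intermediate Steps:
f(W) = -4 + W
c(l) = sqrt(-4 + l + l**3) (c(l) = sqrt(l + (-4 + l*l**2)) = sqrt(l + (-4 + l**3)) = sqrt(-4 + l + l**3))
1/(c(-212) + (-103*(-52) - 21616)) = 1/(sqrt(-4 - 212 + (-212)**3) + (-103*(-52) - 21616)) = 1/(sqrt(-4 - 212 - 9528128) + (5356 - 21616)) = 1/(sqrt(-9528344) - 16260) = 1/(14*I*sqrt(48614) - 16260) = 1/(-16260 + 14*I*sqrt(48614))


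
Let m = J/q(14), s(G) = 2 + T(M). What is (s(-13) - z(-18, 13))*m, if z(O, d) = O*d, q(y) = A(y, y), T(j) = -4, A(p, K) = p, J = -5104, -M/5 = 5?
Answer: -592064/7 ≈ -84581.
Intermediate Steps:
M = -25 (M = -5*5 = -25)
q(y) = y
s(G) = -2 (s(G) = 2 - 4 = -2)
m = -2552/7 (m = -5104/14 = -5104*1/14 = -2552/7 ≈ -364.57)
(s(-13) - z(-18, 13))*m = (-2 - (-18)*13)*(-2552/7) = (-2 - 1*(-234))*(-2552/7) = (-2 + 234)*(-2552/7) = 232*(-2552/7) = -592064/7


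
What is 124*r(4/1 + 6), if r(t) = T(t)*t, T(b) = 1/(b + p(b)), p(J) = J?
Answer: 62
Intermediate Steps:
T(b) = 1/(2*b) (T(b) = 1/(b + b) = 1/(2*b))
r(t) = 1/2 (r(t) = (1/(2*t))*t = 1/2)
124*r(4/1 + 6) = 124*(1/2) = 62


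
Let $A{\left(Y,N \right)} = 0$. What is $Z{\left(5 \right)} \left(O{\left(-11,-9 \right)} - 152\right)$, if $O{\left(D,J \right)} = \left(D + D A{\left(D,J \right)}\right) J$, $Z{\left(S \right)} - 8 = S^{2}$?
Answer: $-1749$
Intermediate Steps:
$Z{\left(S \right)} = 8 + S^{2}$
$O{\left(D,J \right)} = D J$ ($O{\left(D,J \right)} = \left(D + D 0\right) J = \left(D + 0\right) J = D J$)
$Z{\left(5 \right)} \left(O{\left(-11,-9 \right)} - 152\right) = \left(8 + 5^{2}\right) \left(\left(-11\right) \left(-9\right) - 152\right) = \left(8 + 25\right) \left(99 - 152\right) = 33 \left(-53\right) = -1749$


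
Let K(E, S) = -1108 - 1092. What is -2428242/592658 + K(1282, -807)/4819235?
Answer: -1170357268247/285615817663 ≈ -4.0977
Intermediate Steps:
K(E, S) = -2200
-2428242/592658 + K(1282, -807)/4819235 = -2428242/592658 - 2200/4819235 = -2428242*1/592658 - 2200*1/4819235 = -1214121/296329 - 440/963847 = -1170357268247/285615817663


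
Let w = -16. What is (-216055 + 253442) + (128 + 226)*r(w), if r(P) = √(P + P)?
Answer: 37387 + 1416*I*√2 ≈ 37387.0 + 2002.5*I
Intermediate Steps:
r(P) = √2*√P (r(P) = √(2*P) = √2*√P)
(-216055 + 253442) + (128 + 226)*r(w) = (-216055 + 253442) + (128 + 226)*(√2*√(-16)) = 37387 + 354*(√2*(4*I)) = 37387 + 354*(4*I*√2) = 37387 + 1416*I*√2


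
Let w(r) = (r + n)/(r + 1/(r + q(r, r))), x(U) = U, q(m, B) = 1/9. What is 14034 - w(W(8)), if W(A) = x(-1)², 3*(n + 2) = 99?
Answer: 266326/19 ≈ 14017.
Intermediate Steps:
q(m, B) = ⅑
n = 31 (n = -2 + (⅓)*99 = -2 + 33 = 31)
W(A) = 1 (W(A) = (-1)² = 1)
w(r) = (31 + r)/(r + 1/(⅑ + r)) (w(r) = (r + 31)/(r + 1/(r + ⅑)) = (31 + r)/(r + 1/(⅑ + r)))
14034 - w(W(8)) = 14034 - (31 + 9*1² + 280*1)/(9 + 1 + 9*1²) = 14034 - (31 + 9*1 + 280)/(9 + 1 + 9*1) = 14034 - (31 + 9 + 280)/(9 + 1 + 9) = 14034 - 320/19 = 266326/19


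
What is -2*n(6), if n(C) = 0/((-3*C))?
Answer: 0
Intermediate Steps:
n(C) = 0 (n(C) = 0*(-1/(3*C)) = 0)
-2*n(6) = -2*0 = 0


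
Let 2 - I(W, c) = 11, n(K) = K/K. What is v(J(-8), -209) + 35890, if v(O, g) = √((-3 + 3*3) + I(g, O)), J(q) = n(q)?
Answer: 35890 + I*√3 ≈ 35890.0 + 1.732*I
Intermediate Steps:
n(K) = 1
J(q) = 1
I(W, c) = -9 (I(W, c) = 2 - 1*11 = 2 - 11 = -9)
v(O, g) = I*√3 (v(O, g) = √((-3 + 3*3) - 9) = √((-3 + 9) - 9) = √(6 - 9) = √(-3) = I*√3)
v(J(-8), -209) + 35890 = I*√3 + 35890 = 35890 + I*√3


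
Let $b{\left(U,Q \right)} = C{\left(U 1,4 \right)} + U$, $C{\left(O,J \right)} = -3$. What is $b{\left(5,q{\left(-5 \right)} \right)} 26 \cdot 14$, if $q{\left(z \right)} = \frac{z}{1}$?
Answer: $728$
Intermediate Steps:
$q{\left(z \right)} = z$ ($q{\left(z \right)} = z 1 = z$)
$b{\left(U,Q \right)} = -3 + U$
$b{\left(5,q{\left(-5 \right)} \right)} 26 \cdot 14 = \left(-3 + 5\right) 26 \cdot 14 = 2 \cdot 26 \cdot 14 = 52 \cdot 14 = 728$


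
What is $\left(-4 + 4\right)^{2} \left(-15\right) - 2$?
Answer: $-2$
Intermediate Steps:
$\left(-4 + 4\right)^{2} \left(-15\right) - 2 = 0^{2} \left(-15\right) - 2 = 0 \left(-15\right) - 2 = 0 - 2 = -2$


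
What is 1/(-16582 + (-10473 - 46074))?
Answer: -1/73129 ≈ -1.3674e-5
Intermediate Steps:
1/(-16582 + (-10473 - 46074)) = 1/(-16582 - 56547) = 1/(-73129) = -1/73129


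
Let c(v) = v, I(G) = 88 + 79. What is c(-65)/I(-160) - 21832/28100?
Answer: -1368111/1173175 ≈ -1.1662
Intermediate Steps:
I(G) = 167
c(-65)/I(-160) - 21832/28100 = -65/167 - 21832/28100 = -65*1/167 - 21832*1/28100 = -65/167 - 5458/7025 = -1368111/1173175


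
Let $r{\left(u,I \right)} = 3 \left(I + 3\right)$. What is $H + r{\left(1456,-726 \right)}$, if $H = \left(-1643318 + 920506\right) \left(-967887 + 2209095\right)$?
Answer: $-897160039065$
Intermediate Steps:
$H = -897160036896$ ($H = \left(-722812\right) 1241208 = -897160036896$)
$r{\left(u,I \right)} = 9 + 3 I$ ($r{\left(u,I \right)} = 3 \left(3 + I\right) = 9 + 3 I$)
$H + r{\left(1456,-726 \right)} = -897160036896 + \left(9 + 3 \left(-726\right)\right) = -897160036896 + \left(9 - 2178\right) = -897160036896 - 2169 = -897160039065$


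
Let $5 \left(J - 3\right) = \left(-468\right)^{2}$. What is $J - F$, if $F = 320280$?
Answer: $- \frac{1382361}{5} \approx -2.7647 \cdot 10^{5}$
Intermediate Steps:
$J = \frac{219039}{5}$ ($J = 3 + \frac{\left(-468\right)^{2}}{5} = 3 + \frac{1}{5} \cdot 219024 = 3 + \frac{219024}{5} = \frac{219039}{5} \approx 43808.0$)
$J - F = \frac{219039}{5} - 320280 = - \frac{1382361}{5}$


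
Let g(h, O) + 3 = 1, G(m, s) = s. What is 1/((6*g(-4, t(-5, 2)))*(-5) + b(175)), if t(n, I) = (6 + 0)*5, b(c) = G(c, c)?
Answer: 1/235 ≈ 0.0042553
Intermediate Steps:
b(c) = c
t(n, I) = 30 (t(n, I) = 6*5 = 30)
g(h, O) = -2 (g(h, O) = -3 + 1 = -2)
1/((6*g(-4, t(-5, 2)))*(-5) + b(175)) = 1/((6*(-2))*(-5) + 175) = 1/(-12*(-5) + 175) = 1/(60 + 175) = 1/235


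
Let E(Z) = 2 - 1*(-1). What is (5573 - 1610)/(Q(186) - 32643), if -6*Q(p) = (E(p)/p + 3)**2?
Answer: -91402632/752913121 ≈ -0.12140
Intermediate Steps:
E(Z) = 3 (E(Z) = 2 + 1 = 3)
Q(p) = -(3 + 3/p)**2/6 (Q(p) = -(3/p + 3)**2/6 = -(3 + 3/p)**2/6)
(5573 - 1610)/(Q(186) - 32643) = (5573 - 1610)/(-3/2*(1 + 186)**2/186**2 - 32643) = 3963/(-3/2*1/34596*187**2 - 32643) = 3963/(-3/2*1/34596*34969 - 32643) = 3963/(-34969/23064 - 32643) = 3963/(-752913121/23064) = 3963*(-23064/752913121) = -91402632/752913121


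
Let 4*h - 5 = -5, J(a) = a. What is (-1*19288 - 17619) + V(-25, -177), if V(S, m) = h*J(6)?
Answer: -36907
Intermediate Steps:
h = 0 (h = 5/4 + (¼)*(-5) = 5/4 - 5/4 = 0)
V(S, m) = 0 (V(S, m) = 0*6 = 0)
(-1*19288 - 17619) + V(-25, -177) = (-1*19288 - 17619) + 0 = (-19288 - 17619) + 0 = -36907 + 0 = -36907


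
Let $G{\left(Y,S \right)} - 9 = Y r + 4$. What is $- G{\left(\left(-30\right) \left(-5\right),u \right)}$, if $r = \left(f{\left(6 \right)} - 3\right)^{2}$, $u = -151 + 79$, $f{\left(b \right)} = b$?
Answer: $-1363$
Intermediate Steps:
$u = -72$
$r = 9$ ($r = \left(6 - 3\right)^{2} = 3^{2} = 9$)
$G{\left(Y,S \right)} = 13 + 9 Y$ ($G{\left(Y,S \right)} = 9 + \left(Y 9 + 4\right) = 9 + \left(9 Y + 4\right) = 9 + \left(4 + 9 Y\right) = 13 + 9 Y$)
$- G{\left(\left(-30\right) \left(-5\right),u \right)} = - (13 + 9 \left(\left(-30\right) \left(-5\right)\right)) = - (13 + 9 \cdot 150) = - (13 + 1350) = \left(-1\right) 1363 = -1363$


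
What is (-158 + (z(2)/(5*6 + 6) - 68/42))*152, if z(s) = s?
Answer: -1527980/63 ≈ -24254.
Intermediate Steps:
(-158 + (z(2)/(5*6 + 6) - 68/42))*152 = (-158 + (2/(5*6 + 6) - 68/42))*152 = (-158 + (2/(30 + 6) - 68*1/42))*152 = (-158 + (2/36 - 34/21))*152 = (-158 + (2*(1/36) - 34/21))*152 = (-158 + (1/18 - 34/21))*152 = (-158 - 197/126)*152 = -20105/126*152 = -1527980/63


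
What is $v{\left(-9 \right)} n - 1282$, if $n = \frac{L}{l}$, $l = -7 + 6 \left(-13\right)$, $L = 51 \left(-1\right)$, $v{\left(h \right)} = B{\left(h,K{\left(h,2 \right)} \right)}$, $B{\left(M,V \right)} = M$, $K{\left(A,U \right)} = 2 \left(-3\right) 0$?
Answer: $- \frac{6437}{5} \approx -1287.4$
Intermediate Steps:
$K{\left(A,U \right)} = 0$ ($K{\left(A,U \right)} = \left(-6\right) 0 = 0$)
$v{\left(h \right)} = h$
$L = -51$
$l = -85$ ($l = -7 - 78 = -85$)
$n = \frac{3}{5}$ ($n = - \frac{51}{-85} = \left(-51\right) \left(- \frac{1}{85}\right) = \frac{3}{5} \approx 0.6$)
$v{\left(-9 \right)} n - 1282 = \left(-9\right) \frac{3}{5} - 1282 = - \frac{27}{5} - 1282 = - \frac{6437}{5}$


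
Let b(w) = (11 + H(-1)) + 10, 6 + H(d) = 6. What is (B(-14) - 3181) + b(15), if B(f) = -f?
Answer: -3146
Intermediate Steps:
H(d) = 0 (H(d) = -6 + 6 = 0)
b(w) = 21 (b(w) = (11 + 0) + 10 = 11 + 10 = 21)
(B(-14) - 3181) + b(15) = (-1*(-14) - 3181) + 21 = (14 - 3181) + 21 = -3167 + 21 = -3146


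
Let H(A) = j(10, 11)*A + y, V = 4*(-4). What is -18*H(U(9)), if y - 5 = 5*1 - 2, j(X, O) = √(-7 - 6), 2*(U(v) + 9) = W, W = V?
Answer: -144 + 306*I*√13 ≈ -144.0 + 1103.3*I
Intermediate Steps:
V = -16
W = -16
U(v) = -17 (U(v) = -9 + (½)*(-16) = -9 - 8 = -17)
j(X, O) = I*√13 (j(X, O) = √(-13) = I*√13)
y = 8 (y = 5 + (5*1 - 2) = 5 + (5 - 2) = 5 + 3 = 8)
H(A) = 8 + I*A*√13 (H(A) = (I*√13)*A + 8 = I*A*√13 + 8 = 8 + I*A*√13)
-18*H(U(9)) = -18*(8 + I*(-17)*√13) = -18*(8 - 17*I*√13) = -144 + 306*I*√13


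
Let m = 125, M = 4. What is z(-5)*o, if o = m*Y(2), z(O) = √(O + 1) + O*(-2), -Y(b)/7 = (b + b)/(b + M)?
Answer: -17500/3 - 3500*I/3 ≈ -5833.3 - 1166.7*I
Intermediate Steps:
Y(b) = -14*b/(4 + b) (Y(b) = -7*(b + b)/(b + 4) = -7*2*b/(4 + b) = -14*b/(4 + b))
z(O) = √(1 + O) - 2*O
o = -1750/3 (o = 125*(-14*2/(4 + 2)) = 125*(-14*2/6) = 125*(-14*2*⅙) = 125*(-14/3) = -1750/3 ≈ -583.33)
z(-5)*o = (√(1 - 5) - 2*(-5))*(-1750/3) = (√(-4) + 10)*(-1750/3) = (2*I + 10)*(-1750/3) = (10 + 2*I)*(-1750/3) = -17500/3 - 3500*I/3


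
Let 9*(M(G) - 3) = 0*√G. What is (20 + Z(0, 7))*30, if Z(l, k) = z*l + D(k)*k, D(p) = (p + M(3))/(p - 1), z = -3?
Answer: 950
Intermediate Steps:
M(G) = 3 (M(G) = 3 + (0*√G)/9 = 3 + (⅑)*0 = 3 + 0 = 3)
D(p) = (3 + p)/(-1 + p) (D(p) = (p + 3)/(p - 1) = (3 + p)/(-1 + p))
Z(l, k) = -3*l + k*(3 + k)/(-1 + k) (Z(l, k) = -3*l + ((3 + k)/(-1 + k))*k = -3*l + k*(3 + k)/(-1 + k))
(20 + Z(0, 7))*30 = (20 + (7*(3 + 7) - 3*0*(-1 + 7))/(-1 + 7))*30 = (20 + (7*10 - 3*0*6)/6)*30 = (20 + (70 + 0)/6)*30 = (20 + (⅙)*70)*30 = (20 + 35/3)*30 = (95/3)*30 = 950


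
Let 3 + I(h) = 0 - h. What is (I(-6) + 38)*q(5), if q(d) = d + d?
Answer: 410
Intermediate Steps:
q(d) = 2*d
I(h) = -3 - h (I(h) = -3 + (0 - h) = -3 - h)
(I(-6) + 38)*q(5) = ((-3 - 1*(-6)) + 38)*(2*5) = ((-3 + 6) + 38)*10 = (3 + 38)*10 = 41*10 = 410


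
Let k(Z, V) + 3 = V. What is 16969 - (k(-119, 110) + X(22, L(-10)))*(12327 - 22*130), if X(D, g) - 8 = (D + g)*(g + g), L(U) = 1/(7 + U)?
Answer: -8414914/9 ≈ -9.3499e+5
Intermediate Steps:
k(Z, V) = -3 + V
X(D, g) = 8 + 2*g*(D + g) (X(D, g) = 8 + (D + g)*(g + g) = 8 + (D + g)*(2*g) = 8 + 2*g*(D + g))
16969 - (k(-119, 110) + X(22, L(-10)))*(12327 - 22*130) = 16969 - ((-3 + 110) + (8 + 2*(1/(7 - 10))² + 2*22/(7 - 10)))*(12327 - 22*130) = 16969 - (107 + (8 + 2*(1/(-3))² + 2*22/(-3)))*(12327 - 2860) = 16969 - (107 + (8 + 2*(-⅓)² + 2*22*(-⅓)))*9467 = 16969 - (107 + (8 + 2*(⅑) - 44/3))*9467 = 16969 - (107 + (8 + 2/9 - 44/3))*9467 = 16969 - (107 - 58/9)*9467 = 16969 - 905*9467/9 = 16969 - 1*8567635/9 = 16969 - 8567635/9 = -8414914/9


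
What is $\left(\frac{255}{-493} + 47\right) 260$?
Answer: $\frac{350480}{29} \approx 12086.0$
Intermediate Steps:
$\left(\frac{255}{-493} + 47\right) 260 = \left(255 \left(- \frac{1}{493}\right) + 47\right) 260 = \left(- \frac{15}{29} + 47\right) 260 = \frac{1348}{29} \cdot 260 = \frac{350480}{29}$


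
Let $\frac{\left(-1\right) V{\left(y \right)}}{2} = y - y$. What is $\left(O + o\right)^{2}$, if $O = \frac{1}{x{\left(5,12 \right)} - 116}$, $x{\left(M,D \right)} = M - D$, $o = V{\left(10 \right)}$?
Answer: $\frac{1}{15129} \approx 6.6098 \cdot 10^{-5}$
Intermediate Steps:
$V{\left(y \right)} = 0$ ($V{\left(y \right)} = - 2 \left(y - y\right) = \left(-2\right) 0 = 0$)
$o = 0$
$O = - \frac{1}{123}$ ($O = \frac{1}{\left(5 - 12\right) - 116} = \frac{1}{-7 - 116} = \frac{1}{-123} = - \frac{1}{123} \approx -0.0081301$)
$\left(O + o\right)^{2} = \left(- \frac{1}{123} + 0\right)^{2} = \left(- \frac{1}{123}\right)^{2} = \frac{1}{15129}$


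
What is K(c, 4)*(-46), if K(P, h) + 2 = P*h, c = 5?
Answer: -828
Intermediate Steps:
K(P, h) = -2 + P*h
K(c, 4)*(-46) = (-2 + 5*4)*(-46) = (-2 + 20)*(-46) = 18*(-46) = -828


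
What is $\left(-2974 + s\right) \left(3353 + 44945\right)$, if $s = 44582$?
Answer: $2009583184$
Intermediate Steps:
$\left(-2974 + s\right) \left(3353 + 44945\right) = \left(-2974 + 44582\right) \left(3353 + 44945\right) = 41608 \cdot 48298 = 2009583184$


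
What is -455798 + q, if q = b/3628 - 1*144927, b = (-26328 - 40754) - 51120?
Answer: -1089774251/1814 ≈ -6.0076e+5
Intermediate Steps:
b = -118202 (b = -67082 - 51120 = -118202)
q = -262956679/1814 (q = -118202/3628 - 1*144927 = -118202*1/3628 - 144927 = -59101/1814 - 144927 = -262956679/1814 ≈ -1.4496e+5)
-455798 + q = -455798 - 262956679/1814 = -1089774251/1814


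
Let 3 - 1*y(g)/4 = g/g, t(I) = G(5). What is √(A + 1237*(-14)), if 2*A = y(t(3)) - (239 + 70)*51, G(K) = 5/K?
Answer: I*√100774/2 ≈ 158.72*I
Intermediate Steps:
t(I) = 1 (t(I) = 5/5 = 5*(⅕) = 1)
y(g) = 8 (y(g) = 12 - 4*g/g = 12 - 4*1 = 12 - 4 = 8)
A = -15751/2 (A = (8 - (239 + 70)*51)/2 = (8 - 309*51)/2 = (8 - 1*15759)/2 = (8 - 15759)/2 = (½)*(-15751) = -15751/2 ≈ -7875.5)
√(A + 1237*(-14)) = √(-15751/2 + 1237*(-14)) = √(-15751/2 - 17318) = √(-50387/2) = I*√100774/2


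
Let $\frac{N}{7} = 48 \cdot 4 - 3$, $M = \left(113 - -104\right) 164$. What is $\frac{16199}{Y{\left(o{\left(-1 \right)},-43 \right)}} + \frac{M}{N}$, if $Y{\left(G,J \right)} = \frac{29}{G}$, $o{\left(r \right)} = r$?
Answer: $- \frac{2914175}{5481} \approx -531.69$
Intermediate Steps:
$M = 35588$ ($M = \left(113 + 104\right) 164 = 217 \cdot 164 = 35588$)
$N = 1323$ ($N = 7 \left(48 \cdot 4 - 3\right) = 7 \left(192 - 3\right) = 7 \cdot 189 = 1323$)
$\frac{16199}{Y{\left(o{\left(-1 \right)},-43 \right)}} + \frac{M}{N} = \frac{16199}{29 \frac{1}{-1}} + \frac{35588}{1323} = \frac{16199}{29 \left(-1\right)} + 35588 \cdot \frac{1}{1323} = \frac{16199}{-29} + \frac{5084}{189} = 16199 \left(- \frac{1}{29}\right) + \frac{5084}{189} = - \frac{16199}{29} + \frac{5084}{189} = - \frac{2914175}{5481}$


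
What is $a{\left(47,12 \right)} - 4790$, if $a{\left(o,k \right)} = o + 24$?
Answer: $-4719$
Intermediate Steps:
$a{\left(o,k \right)} = 24 + o$
$a{\left(47,12 \right)} - 4790 = \left(24 + 47\right) - 4790 = 71 - 4790 = -4719$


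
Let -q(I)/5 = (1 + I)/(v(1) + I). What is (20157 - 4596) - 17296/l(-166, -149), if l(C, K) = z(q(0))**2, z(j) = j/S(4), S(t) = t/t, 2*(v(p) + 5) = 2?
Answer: 112289/25 ≈ 4491.6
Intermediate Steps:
v(p) = -4 (v(p) = -5 + (1/2)*2 = -5 + 1 = -4)
S(t) = 1
q(I) = -5*(1 + I)/(-4 + I)
z(j) = j (z(j) = j/1 = j*1 = j)
l(C, K) = 25/16 (l(C, K) = (5*(-1 - 1*0)/(-4 + 0))**2 = (5*(-1 + 0)/(-4))**2 = (5*(-1/4)*(-1))**2 = (5/4)**2 = 25/16)
(20157 - 4596) - 17296/l(-166, -149) = (20157 - 4596) - 17296/25/16 = 15561 - 17296*16/25 = 15561 - 276736/25 = 112289/25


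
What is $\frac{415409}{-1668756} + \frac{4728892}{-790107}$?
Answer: $- \frac{2739861485705}{439498598964} \approx -6.2341$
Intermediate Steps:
$\frac{415409}{-1668756} + \frac{4728892}{-790107} = 415409 \left(- \frac{1}{1668756}\right) + 4728892 \left(- \frac{1}{790107}\right) = - \frac{415409}{1668756} - \frac{4728892}{790107} = - \frac{2739861485705}{439498598964}$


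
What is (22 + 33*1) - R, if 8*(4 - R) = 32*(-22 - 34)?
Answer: -173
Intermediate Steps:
R = 228 (R = 4 - 4*(-22 - 34) = 4 - 4*(-56) = 4 - 1/8*(-1792) = 4 + 224 = 228)
(22 + 33*1) - R = (22 + 33*1) - 1*228 = (22 + 33) - 228 = 55 - 228 = -173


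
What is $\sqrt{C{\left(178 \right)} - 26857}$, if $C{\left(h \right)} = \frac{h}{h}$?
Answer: $6 i \sqrt{746} \approx 163.88 i$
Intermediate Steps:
$C{\left(h \right)} = 1$
$\sqrt{C{\left(178 \right)} - 26857} = \sqrt{1 - 26857} = \sqrt{-26856} = 6 i \sqrt{746}$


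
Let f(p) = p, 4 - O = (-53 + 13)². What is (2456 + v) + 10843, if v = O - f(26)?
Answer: 11677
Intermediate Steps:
O = -1596 (O = 4 - (-53 + 13)² = 4 - 1*(-40)² = 4 - 1*1600 = 4 - 1600 = -1596)
v = -1622 (v = -1596 - 1*26 = -1596 - 26 = -1622)
(2456 + v) + 10843 = (2456 - 1622) + 10843 = 834 + 10843 = 11677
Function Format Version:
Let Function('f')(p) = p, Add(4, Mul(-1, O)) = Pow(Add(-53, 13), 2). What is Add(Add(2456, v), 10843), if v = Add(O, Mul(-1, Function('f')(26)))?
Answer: 11677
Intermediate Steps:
O = -1596 (O = Add(4, Mul(-1, Pow(Add(-53, 13), 2))) = Add(4, Mul(-1, Pow(-40, 2))) = Add(4, Mul(-1, 1600)) = Add(4, -1600) = -1596)
v = -1622 (v = Add(-1596, Mul(-1, 26)) = Add(-1596, -26) = -1622)
Add(Add(2456, v), 10843) = Add(Add(2456, -1622), 10843) = Add(834, 10843) = 11677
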